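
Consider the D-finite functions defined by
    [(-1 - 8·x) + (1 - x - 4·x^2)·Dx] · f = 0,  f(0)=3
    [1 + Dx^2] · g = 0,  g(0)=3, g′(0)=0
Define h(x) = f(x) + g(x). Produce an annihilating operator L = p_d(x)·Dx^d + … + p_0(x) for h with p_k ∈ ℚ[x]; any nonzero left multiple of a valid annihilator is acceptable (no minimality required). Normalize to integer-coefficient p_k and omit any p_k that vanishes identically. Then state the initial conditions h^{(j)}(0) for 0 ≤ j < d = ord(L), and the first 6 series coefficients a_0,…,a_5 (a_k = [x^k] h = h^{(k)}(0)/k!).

f: a_k = 3, 3, 15, 27, 87, 195, …
g: a_k = 3, 0, -3/2, 0, 1/8, 0, …
Sum ⇒ L₀ = lclm(L_f,L_g) in ℚ(x)⟨Dx⟩.
L = (55 + 486·x + 553·x^2 + 1488·x^3 + 80·x^4 + 128·x^5) + (-11 - 11·x - 23·x^2 + 169·x^3 + 348·x^4 + 48·x^5 + 64·x^6)·Dx + (55 + 486·x + 553·x^2 + 1488·x^3 + 80·x^4 + 128·x^5)·Dx^2 + (-11 - 11·x - 23·x^2 + 169·x^3 + 348·x^4 + 48·x^5 + 64·x^6)·Dx^3  (order 3).
h: a_k = 6, 3, 27/2, 27, 697/8, 195, …
ICs: h(0) = 6, h′(0) = 3, h′′(0) = 27.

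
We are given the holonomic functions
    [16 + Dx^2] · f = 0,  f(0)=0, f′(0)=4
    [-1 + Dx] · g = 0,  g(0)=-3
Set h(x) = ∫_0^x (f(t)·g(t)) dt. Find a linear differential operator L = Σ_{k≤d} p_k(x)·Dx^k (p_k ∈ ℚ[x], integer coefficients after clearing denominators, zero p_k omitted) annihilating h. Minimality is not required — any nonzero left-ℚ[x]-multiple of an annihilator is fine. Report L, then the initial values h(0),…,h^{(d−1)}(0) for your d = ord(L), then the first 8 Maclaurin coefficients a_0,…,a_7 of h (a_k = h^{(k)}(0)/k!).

f: a_k = 0, 4, 0, -32/3, 0, 128/15, 0, -1024/315, …
g: a_k = -3, -3, -3/2, -1/2, -1/8, -1/40, -1/240, -1/1680, …
f·g: L₀ = L_f ⊗_s L_g, ord ≤ 2·1.
∫: right-multiply L₀ by Dx.
L = 17·Dx - 2·Dx^2 + Dx^3  (order 3).
h: a_k = 0, 0, -6, -4, 13/2, 6, -101/60, -611/210, …
ICs: h(0) = 0, h′(0) = 0, h′′(0) = -12.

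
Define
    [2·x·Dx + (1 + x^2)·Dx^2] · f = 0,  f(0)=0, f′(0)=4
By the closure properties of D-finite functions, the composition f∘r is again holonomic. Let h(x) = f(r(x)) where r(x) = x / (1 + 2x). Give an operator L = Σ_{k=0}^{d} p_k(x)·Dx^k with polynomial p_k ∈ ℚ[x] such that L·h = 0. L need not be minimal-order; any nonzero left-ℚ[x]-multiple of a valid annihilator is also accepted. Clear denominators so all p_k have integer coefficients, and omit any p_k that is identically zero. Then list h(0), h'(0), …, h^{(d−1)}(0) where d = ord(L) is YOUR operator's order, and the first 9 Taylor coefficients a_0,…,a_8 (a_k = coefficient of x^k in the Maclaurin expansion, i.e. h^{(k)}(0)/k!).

L = (4 + 10·x)·Dx + (1 + 4·x + 5·x^2)·Dx^2  (order 2).
h: a_k = 0, 4, -8, 44/3, -24, 164/5, -88/3, -116/7, 168, …
ICs: h(0) = 0, h′(0) = 4.

f: a_k = 0, 4, 0, -4/3, 0, 4/5, 0, -4/7, 0, …
f∘r: x↦r, Dx↦Dx/r' in L_f ⇒ L₀.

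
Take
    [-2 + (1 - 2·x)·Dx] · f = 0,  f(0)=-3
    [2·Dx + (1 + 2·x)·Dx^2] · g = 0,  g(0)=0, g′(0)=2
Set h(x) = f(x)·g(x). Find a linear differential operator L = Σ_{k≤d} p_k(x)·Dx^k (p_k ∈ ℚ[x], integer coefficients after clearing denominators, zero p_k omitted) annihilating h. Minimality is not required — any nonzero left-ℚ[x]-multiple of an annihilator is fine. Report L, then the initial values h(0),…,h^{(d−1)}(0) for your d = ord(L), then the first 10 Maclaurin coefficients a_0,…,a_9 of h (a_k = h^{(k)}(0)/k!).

L = 4 + (2 + 12·x)·Dx + (-1 + 4·x^2)·Dx^2  (order 2).
h: a_k = 0, -6, -6, -20, -28, -376/5, -592/5, -10208/35, -17056/35, -120256/105, …
ICs: h(0) = 0, h′(0) = -6.

f: a_k = -3, -6, -12, -24, -48, -96, -192, -384, -768, -1536, …
g: a_k = 0, 2, -2, 8/3, -4, 32/5, -32/3, 128/7, -32, 512/9, …
h₀=f·g: eliminate ⇒ L₀, order ≤ 1·2.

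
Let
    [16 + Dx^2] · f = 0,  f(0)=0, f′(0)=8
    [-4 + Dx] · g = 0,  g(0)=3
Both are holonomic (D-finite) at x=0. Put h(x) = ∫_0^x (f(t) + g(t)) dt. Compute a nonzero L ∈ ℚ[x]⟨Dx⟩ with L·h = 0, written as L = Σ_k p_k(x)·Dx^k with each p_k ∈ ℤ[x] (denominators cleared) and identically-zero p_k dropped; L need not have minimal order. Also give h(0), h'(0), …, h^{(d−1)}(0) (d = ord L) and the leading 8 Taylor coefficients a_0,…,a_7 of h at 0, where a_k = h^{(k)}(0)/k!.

f: a_k = 0, 8, 0, -64/3, 0, 256/15, 0, -2048/315, …
g: a_k = 3, 12, 24, 32, 32, 128/5, 256/15, 1024/105, …
L₀ := lclm(L_f,L_g); ord L₀ ≤ 2+1.
h=∫h₀ ⇒ L = L₀·Dx.
L = -64·Dx + 16·Dx^2 - 4·Dx^3 + Dx^4  (order 4).
h: a_k = 0, 3, 10, 8, 8/3, 32/5, 64/9, 256/105, …
ICs: h(0) = 0, h′(0) = 3, h′′(0) = 20, h′′′(0) = 48.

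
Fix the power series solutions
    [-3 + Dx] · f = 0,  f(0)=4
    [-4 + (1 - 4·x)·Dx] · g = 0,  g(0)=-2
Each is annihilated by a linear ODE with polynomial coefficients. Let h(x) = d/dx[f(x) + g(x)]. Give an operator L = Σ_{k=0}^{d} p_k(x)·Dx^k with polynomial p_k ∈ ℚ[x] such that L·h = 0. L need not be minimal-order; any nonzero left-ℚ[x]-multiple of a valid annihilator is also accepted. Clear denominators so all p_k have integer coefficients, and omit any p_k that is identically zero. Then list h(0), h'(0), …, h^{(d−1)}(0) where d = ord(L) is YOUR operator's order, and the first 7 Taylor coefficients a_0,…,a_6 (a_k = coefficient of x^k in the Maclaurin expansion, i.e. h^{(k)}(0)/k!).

f: a_k = 4, 12, 18, 18, 27/2, 81/10, 81/20, …
g: a_k = -2, -8, -32, -128, -512, -2048, -8192, …
f+g: L₀ = lclm(L_f,L_g), ord ≤ 1+1.
h₀' ⇒ L via d/dx closure of L₀.
L = (216 + 288·x) + (-87 - 72·x + 144·x^2)·Dx + (5 - 8·x - 48·x^2)·Dx^2  (order 2).
h: a_k = 4, -28, -330, -1994, -20399/2, -491277/10, -4587277/20, …
ICs: h(0) = 4, h′(0) = -28.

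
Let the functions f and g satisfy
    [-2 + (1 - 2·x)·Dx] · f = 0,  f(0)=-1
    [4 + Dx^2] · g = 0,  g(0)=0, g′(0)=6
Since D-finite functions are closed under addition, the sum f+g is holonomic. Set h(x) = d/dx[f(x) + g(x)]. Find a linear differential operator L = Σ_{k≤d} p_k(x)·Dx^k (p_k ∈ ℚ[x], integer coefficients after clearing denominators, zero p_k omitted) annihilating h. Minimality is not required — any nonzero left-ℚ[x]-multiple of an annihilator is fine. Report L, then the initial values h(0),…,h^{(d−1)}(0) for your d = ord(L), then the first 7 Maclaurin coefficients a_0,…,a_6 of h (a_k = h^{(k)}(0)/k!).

L = (208 - 64·x + 64·x^2) + (-28 + 72·x - 48·x^2 + 32·x^3)·Dx + (52 - 16·x + 16·x^2)·Dx^2 + (-7 + 18·x - 12·x^2 + 8·x^3)·Dx^3  (order 3).
h: a_k = 4, -8, -36, -64, -156, -384, -13448/15, …
ICs: h(0) = 4, h′(0) = -8, h′′(0) = -72.

f: a_k = -1, -2, -4, -8, -16, -32, -64, …
g: a_k = 0, 6, 0, -4, 0, 4/5, 0, …
L₀ := lclm(L_f,L_g); ord L₀ ≤ 1+2.
h=h₀': d/dx-closure on L₀ ⇒ L.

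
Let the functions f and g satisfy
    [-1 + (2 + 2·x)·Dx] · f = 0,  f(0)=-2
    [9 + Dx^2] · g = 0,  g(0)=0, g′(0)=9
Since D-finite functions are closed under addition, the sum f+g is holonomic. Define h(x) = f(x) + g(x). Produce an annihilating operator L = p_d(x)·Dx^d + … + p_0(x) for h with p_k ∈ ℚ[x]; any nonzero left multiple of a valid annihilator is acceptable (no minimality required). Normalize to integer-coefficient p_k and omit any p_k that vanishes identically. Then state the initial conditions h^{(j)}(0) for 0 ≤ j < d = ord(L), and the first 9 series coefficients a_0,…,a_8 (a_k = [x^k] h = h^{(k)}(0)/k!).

f: a_k = -2, -1, 1/4, -1/8, 5/64, -7/128, 21/512, -33/1024, 429/16384, …
g: a_k = 0, 9, 0, -27/2, 0, 243/40, 0, -729/560, 0, …
h₀=f+g: left-lcm gives L₀, ord ≤ 3.
L = (-351 - 648·x - 324·x^2) + (630 + 1926·x + 1944·x^2 + 648·x^3)·Dx + (-39 - 72·x - 36·x^2)·Dx^2 + (70 + 214·x + 216·x^2 + 72·x^3)·Dx^3  (order 3).
h: a_k = -2, 8, 1/4, -109/8, 5/64, 3853/640, 21/512, -47811/35840, 429/16384, …
ICs: h(0) = -2, h′(0) = 8, h′′(0) = 1/2.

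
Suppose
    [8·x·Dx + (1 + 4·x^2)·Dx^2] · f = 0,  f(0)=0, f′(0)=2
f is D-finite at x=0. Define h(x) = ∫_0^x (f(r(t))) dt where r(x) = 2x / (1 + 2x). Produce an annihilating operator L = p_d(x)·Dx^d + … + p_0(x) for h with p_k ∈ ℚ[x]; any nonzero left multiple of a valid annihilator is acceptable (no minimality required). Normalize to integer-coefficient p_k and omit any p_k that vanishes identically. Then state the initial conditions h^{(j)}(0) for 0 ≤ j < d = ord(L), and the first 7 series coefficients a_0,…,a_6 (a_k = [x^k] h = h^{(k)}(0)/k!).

f: a_k = 0, 2, 0, -8/3, 0, 32/5, 0, …
Substitute x→r, Dx→(1/r')Dx; clear ⇒ L₀.
h=∫h₀ ⇒ L = L₀·Dx.
L = (4 + 40·x)·Dx^2 + (1 + 4·x + 20·x^2)·Dx^3  (order 3).
h: a_k = 0, 0, 2, -8/3, -4/3, 96/5, -608/15, …
ICs: h(0) = 0, h′(0) = 0, h′′(0) = 4.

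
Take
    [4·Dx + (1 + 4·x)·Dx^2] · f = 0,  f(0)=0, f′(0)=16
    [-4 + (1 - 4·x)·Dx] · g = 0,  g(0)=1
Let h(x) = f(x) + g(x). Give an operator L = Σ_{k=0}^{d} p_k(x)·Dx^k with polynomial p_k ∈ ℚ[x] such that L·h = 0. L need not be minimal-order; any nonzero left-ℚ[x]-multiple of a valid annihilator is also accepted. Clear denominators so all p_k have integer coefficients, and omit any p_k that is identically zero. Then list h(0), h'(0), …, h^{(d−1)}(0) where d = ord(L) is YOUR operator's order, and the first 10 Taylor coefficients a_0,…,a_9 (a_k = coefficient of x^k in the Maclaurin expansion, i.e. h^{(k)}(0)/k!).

L = (-160 - 128·x)·Dx + (-16 - 256·x - 256·x^2)·Dx^2 + (3 + 4·x - 48·x^2 - 64·x^3)·Dx^3  (order 3).
h: a_k = 1, 20, -16, 448/3, 0, 9216/5, 4096/3, 180224/7, 32768, 3407872/9, …
ICs: h(0) = 1, h′(0) = 20, h′′(0) = -32.

f: a_k = 0, 16, -32, 256/3, -256, 4096/5, -8192/3, 65536/7, -32768, 1048576/9, …
g: a_k = 1, 4, 16, 64, 256, 1024, 4096, 16384, 65536, 262144, …
h₀=f+g: left-lcm gives L₀, ord ≤ 3.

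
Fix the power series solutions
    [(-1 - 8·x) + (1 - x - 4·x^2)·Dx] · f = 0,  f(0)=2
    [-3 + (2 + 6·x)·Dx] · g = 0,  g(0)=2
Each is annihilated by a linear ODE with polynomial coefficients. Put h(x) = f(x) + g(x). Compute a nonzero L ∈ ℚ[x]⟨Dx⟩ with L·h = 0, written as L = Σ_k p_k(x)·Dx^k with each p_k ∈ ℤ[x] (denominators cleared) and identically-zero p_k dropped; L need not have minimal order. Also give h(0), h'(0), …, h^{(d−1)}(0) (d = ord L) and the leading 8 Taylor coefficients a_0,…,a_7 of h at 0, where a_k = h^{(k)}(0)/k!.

L = (-69 - 387·x - 900·x^2 - 1440·x^3) + (49 + 318·x + 1257·x^2 + 3240·x^3 + 3600·x^4)·Dx + (2 - 46·x - 234·x^2 + 86·x^3 + 1440·x^4 + 1440·x^5)·Dx^2  (order 2).
h: a_k = 4, 5, 31/4, 171/8, 3307/64, 18341/128, 170035/512, 975339/1024, …
ICs: h(0) = 4, h′(0) = 5.

f: a_k = 2, 2, 10, 18, 58, 130, 362, 882, …
g: a_k = 2, 3, -9/4, 27/8, -405/64, 1701/128, -15309/512, 72171/1024, …
L₀ := lclm(L_f,L_g); ord L₀ ≤ 1+1.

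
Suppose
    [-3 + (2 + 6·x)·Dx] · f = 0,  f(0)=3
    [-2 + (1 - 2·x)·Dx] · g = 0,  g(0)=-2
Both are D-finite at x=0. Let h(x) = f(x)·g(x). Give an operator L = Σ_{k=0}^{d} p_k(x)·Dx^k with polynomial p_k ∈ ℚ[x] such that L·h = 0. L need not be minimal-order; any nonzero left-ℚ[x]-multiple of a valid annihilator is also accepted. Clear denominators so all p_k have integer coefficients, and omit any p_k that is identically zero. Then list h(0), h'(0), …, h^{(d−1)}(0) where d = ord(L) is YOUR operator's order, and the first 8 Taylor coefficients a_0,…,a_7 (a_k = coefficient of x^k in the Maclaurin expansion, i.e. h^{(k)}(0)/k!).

f: a_k = 3, 9/2, -27/8, 81/16, -1215/128, 5103/256, -45927/1024, 216513/2048, …
g: a_k = -2, -4, -8, -16, -32, -64, -128, -256, …
Product ⇒ symmetric product L₀, ord ≤ 1.
L = (7 + 6·x) + (-2 - 2·x + 12·x^2)·Dx  (order 1).
h: a_k = -6, -21, -141/4, -645/8, -9105/64, -41523/128, -286257/512, -1361541/1024, …
ICs: h(0) = -6.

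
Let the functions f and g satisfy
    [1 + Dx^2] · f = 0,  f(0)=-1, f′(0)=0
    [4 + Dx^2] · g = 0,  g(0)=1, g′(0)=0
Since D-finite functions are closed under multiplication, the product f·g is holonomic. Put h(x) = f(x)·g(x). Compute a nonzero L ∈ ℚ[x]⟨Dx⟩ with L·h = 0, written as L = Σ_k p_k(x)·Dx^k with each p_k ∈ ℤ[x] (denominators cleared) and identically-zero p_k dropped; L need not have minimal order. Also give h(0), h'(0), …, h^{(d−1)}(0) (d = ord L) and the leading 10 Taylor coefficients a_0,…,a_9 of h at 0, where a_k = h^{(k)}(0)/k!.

f: a_k = -1, 0, 1/2, 0, -1/24, 0, 1/720, 0, -1/40320, 0, …
g: a_k = 1, 0, -2, 0, 2/3, 0, -4/45, 0, 2/315, 0, …
Product ⇒ symmetric product L₀, ord ≤ 4.
L = 9 + 10·Dx^2 + Dx^4  (order 4).
h: a_k = -1, 0, 5/2, 0, -41/24, 0, 73/144, 0, -3281/40320, 0, …
ICs: h(0) = -1, h′(0) = 0, h′′(0) = 5, h′′′(0) = 0.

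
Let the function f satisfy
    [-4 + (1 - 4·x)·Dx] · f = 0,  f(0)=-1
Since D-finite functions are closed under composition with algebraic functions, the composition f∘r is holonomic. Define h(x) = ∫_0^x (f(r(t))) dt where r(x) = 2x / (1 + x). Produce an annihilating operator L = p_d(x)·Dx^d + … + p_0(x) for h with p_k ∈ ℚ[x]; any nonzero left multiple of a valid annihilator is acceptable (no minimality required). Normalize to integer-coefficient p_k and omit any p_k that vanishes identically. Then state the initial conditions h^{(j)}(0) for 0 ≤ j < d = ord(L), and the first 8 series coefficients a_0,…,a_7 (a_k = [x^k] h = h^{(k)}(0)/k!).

L = 8·Dx + (-1 + 6·x + 7·x^2)·Dx^2  (order 2).
h: a_k = 0, -1, -4, -56/3, -98, -2744/5, -9604/3, -19208, …
ICs: h(0) = 0, h′(0) = -1.

f: a_k = -1, -4, -16, -64, -256, -1024, -4096, -16384, …
Change of var in L_f (x↦r) gives L₀.
h=∫₀ˣh₀: take L = L₀·Dx.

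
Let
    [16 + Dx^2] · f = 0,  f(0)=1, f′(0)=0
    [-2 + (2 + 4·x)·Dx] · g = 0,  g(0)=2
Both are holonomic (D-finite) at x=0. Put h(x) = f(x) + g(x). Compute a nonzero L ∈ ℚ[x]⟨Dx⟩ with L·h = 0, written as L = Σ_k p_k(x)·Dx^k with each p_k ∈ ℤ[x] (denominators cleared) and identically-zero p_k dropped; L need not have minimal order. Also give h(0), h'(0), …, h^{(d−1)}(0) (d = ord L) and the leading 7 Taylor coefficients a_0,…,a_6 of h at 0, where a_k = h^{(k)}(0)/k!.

f: a_k = 1, 0, -8, 0, 32/3, 0, -256/45, …
g: a_k = 2, 2, -1, 1, -5/4, 7/4, -21/8, …
f+g: L₀ = lclm(L_f,L_g), ord ≤ 2+1.
L = (-304 - 1024·x - 1024·x^2) + (240 + 1504·x + 3072·x^2 + 2048·x^3)·Dx + (-19 - 64·x - 64·x^2)·Dx^2 + (15 + 94·x + 192·x^2 + 128·x^3)·Dx^3  (order 3).
h: a_k = 3, 2, -9, 1, 113/12, 7/4, -2993/360, …
ICs: h(0) = 3, h′(0) = 2, h′′(0) = -18.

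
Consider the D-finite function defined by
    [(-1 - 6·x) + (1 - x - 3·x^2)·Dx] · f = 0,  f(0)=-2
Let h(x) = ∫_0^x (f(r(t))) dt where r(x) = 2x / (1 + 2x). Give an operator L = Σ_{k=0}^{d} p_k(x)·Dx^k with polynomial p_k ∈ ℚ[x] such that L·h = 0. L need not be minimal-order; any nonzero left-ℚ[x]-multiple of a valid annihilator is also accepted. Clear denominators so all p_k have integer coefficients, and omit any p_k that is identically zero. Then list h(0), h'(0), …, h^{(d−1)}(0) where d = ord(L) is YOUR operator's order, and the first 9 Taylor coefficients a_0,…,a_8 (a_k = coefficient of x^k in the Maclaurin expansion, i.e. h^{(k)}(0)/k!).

f: a_k = -2, -2, -8, -14, -38, -80, -194, -434, -1016, …
L₀ from L_f via x↦r, Dx↦r'^{-1}Dx.
h=∫h₀ ⇒ L = L₀·Dx.
L = (2 + 28·x)·Dx + (-1 - 4·x + 8·x^2 + 24·x^3)·Dx^2  (order 2).
h: a_k = 0, -2, -2, -8, 0, -288/5, 96, -4608/7, 2016, …
ICs: h(0) = 0, h′(0) = -2.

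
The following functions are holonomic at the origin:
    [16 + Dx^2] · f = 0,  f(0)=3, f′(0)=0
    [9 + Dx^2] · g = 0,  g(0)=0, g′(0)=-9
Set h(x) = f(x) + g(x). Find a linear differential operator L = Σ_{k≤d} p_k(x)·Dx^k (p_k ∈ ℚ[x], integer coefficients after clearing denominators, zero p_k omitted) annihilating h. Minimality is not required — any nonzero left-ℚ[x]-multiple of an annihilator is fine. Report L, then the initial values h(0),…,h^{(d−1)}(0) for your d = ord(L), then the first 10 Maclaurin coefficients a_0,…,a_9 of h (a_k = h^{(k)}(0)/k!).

L = 144 + 25·Dx^2 + Dx^4  (order 4).
h: a_k = 3, -9, -24, 27/2, 32, -243/40, -256/15, 729/560, 512/105, -729/4480, …
ICs: h(0) = 3, h′(0) = -9, h′′(0) = -48, h′′′(0) = 81.

f: a_k = 3, 0, -24, 0, 32, 0, -256/15, 0, 512/105, 0, …
g: a_k = 0, -9, 0, 27/2, 0, -243/40, 0, 729/560, 0, -729/4480, …
Weyl lclm of L_f,L_g ⇒ L₀ (ord ≤ 4).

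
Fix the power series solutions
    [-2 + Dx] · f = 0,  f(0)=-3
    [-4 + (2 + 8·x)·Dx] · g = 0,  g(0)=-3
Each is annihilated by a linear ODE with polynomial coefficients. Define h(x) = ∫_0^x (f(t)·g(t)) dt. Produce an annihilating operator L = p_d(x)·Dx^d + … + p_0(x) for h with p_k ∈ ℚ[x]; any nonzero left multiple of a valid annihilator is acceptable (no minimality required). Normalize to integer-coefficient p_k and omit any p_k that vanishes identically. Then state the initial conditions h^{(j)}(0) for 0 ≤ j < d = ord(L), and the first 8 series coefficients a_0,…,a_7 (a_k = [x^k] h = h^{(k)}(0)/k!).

L = (-4 - 8·x)·Dx + (1 + 4·x)·Dx^2  (order 2).
h: a_k = 0, 9, 18, 12, 12, -24/5, 112/5, -1952/35, …
ICs: h(0) = 0, h′(0) = 9.

f: a_k = -3, -6, -6, -4, -2, -4/5, -4/15, -8/105, …
g: a_k = -3, -6, 6, -12, 30, -84, 252, -792, …
f·g: L₀ = L_f ⊗_s L_g, ord ≤ 1·1.
h=∫₀ˣh₀: take L = L₀·Dx.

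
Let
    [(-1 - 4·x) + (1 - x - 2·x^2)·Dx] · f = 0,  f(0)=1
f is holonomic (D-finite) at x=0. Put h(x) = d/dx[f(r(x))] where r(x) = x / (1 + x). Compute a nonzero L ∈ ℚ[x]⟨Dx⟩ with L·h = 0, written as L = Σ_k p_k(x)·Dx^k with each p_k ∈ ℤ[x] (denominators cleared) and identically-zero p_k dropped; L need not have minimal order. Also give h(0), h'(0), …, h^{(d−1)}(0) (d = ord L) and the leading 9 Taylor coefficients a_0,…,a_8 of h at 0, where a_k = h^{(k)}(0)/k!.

f: a_k = 1, 1, 3, 5, 11, 21, 43, 85, 171, …
h₀=f(r): pull back L_f along r ⇒ L₀.
Differentiate: ansatz ord ≤ ord L₀ ⇒ L.
L = (4 + 12·x + 36·x^2 + 20·x^3) + (-1 - 7·x - 9·x^2 + 7·x^3 + 10·x^4)·Dx  (order 1).
h: a_k = 1, 4, 0, 16, -20, 72, -140, 352, -756, …
ICs: h(0) = 1.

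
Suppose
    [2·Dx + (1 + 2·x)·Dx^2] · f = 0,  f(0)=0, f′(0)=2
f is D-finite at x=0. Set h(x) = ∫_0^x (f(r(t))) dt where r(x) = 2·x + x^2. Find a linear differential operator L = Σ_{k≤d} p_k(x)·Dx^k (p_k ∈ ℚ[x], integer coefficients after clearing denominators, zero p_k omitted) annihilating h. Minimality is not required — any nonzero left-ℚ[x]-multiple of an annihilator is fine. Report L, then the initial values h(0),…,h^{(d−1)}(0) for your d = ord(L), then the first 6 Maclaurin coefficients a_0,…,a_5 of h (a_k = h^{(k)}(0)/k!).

f: a_k = 0, 2, -2, 8/3, -4, 32/5, …
L₀ from L_f via x↦r, Dx↦r'^{-1}Dx.
Integrate: L := L₀·Dx.
L = (3 + 4·x + 2·x^2)·Dx^2 + (1 + 5·x + 6·x^2 + 2·x^3)·Dx^3  (order 3).
h: a_k = 0, 0, 2, -2, 10/3, -34/5, …
ICs: h(0) = 0, h′(0) = 0, h′′(0) = 4.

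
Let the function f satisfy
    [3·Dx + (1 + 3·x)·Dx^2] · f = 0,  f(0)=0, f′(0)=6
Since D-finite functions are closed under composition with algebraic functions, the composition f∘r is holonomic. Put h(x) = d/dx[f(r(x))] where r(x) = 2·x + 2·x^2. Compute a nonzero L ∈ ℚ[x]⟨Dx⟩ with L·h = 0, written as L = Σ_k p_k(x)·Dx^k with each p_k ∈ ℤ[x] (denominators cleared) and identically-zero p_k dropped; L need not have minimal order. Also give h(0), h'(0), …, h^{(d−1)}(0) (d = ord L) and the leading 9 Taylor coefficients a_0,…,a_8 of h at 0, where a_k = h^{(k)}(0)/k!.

L = (4 + 12·x + 12·x^2) + (1 + 8·x + 18·x^2 + 12·x^3)·Dx  (order 1).
h: a_k = 12, -48, 216, -1008, 4752, -22464, 106272, -502848, 2379456, …
ICs: h(0) = 12.

f: a_k = 0, 6, -9, 18, -81/2, 486/5, -243, 4374/7, -6561/4, …
h₀=f(r): pull back L_f along r ⇒ L₀.
h₀' ⇒ L via d/dx closure of L₀.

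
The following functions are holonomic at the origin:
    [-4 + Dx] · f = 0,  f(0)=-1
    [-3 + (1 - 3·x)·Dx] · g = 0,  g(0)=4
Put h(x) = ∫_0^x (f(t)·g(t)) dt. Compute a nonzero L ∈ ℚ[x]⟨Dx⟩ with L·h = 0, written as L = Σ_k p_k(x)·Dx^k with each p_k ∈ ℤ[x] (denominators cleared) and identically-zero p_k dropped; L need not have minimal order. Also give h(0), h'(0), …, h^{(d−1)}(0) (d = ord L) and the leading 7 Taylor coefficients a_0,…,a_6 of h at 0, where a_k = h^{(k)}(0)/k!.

L = (7 - 12·x)·Dx + (-1 + 3·x)·Dx^2  (order 2).
h: a_k = 0, -4, -14, -116/3, -293/3, -3644/15, -27586/45, …
ICs: h(0) = 0, h′(0) = -4.

f: a_k = -1, -4, -8, -32/3, -32/3, -128/15, -256/45, …
g: a_k = 4, 12, 36, 108, 324, 972, 2916, …
L₀ := L_f ⊗_s L_g (sym. prod.), ord ≤ 1.
h=∫₀ˣh₀: take L = L₀·Dx.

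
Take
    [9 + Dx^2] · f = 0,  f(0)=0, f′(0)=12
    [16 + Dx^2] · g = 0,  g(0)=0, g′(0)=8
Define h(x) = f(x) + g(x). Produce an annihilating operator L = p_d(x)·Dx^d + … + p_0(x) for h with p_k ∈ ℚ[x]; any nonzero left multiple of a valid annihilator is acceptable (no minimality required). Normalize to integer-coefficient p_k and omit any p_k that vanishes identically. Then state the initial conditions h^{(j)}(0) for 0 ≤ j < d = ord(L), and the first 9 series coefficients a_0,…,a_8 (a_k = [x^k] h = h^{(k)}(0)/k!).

L = 144 + 25·Dx^2 + Dx^4  (order 4).
h: a_k = 0, 20, 0, -118/3, 0, 151/6, 0, -10379/1260, 0, …
ICs: h(0) = 0, h′(0) = 20, h′′(0) = 0, h′′′(0) = -236.

f: a_k = 0, 12, 0, -18, 0, 81/10, 0, -243/140, 0, …
g: a_k = 0, 8, 0, -64/3, 0, 256/15, 0, -2048/315, 0, …
L₀ := lclm(L_f,L_g); ord L₀ ≤ 2+2.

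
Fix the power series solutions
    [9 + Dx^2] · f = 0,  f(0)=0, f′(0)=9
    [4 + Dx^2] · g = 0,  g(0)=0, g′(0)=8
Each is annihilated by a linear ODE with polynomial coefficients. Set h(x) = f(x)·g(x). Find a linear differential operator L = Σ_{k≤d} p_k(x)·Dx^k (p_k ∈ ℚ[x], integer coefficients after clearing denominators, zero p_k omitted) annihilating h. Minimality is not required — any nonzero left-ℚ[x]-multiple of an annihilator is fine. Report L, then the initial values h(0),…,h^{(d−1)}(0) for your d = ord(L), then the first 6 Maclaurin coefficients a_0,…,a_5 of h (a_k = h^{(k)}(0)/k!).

L = 25 + 26·Dx^2 + Dx^4  (order 4).
h: a_k = 0, 0, 72, 0, -156, 0, …
ICs: h(0) = 0, h′(0) = 0, h′′(0) = 144, h′′′(0) = 0.

f: a_k = 0, 9, 0, -27/2, 0, 243/40, …
g: a_k = 0, 8, 0, -16/3, 0, 16/15, …
h₀=f·g: eliminate ⇒ L₀, order ≤ 2·2.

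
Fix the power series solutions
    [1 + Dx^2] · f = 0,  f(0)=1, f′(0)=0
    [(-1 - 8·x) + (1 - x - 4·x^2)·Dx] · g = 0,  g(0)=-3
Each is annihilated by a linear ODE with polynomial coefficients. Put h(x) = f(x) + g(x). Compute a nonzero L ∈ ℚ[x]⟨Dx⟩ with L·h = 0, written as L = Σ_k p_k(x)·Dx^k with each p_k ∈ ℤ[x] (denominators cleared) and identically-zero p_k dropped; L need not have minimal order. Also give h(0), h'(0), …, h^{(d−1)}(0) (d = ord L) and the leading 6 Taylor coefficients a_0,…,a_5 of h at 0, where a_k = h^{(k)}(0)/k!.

f: a_k = 1, 0, -1/2, 0, 1/24, 0, …
g: a_k = -3, -3, -15, -27, -87, -195, …
f+g: L₀ = lclm(L_f,L_g), ord ≤ 2+1.
L = (-55 - 486·x - 553·x^2 - 1488·x^3 - 80·x^4 - 128·x^5) + (11 + 11·x + 23·x^2 - 169·x^3 - 348·x^4 - 48·x^5 - 64·x^6)·Dx + (-55 - 486·x - 553·x^2 - 1488·x^3 - 80·x^4 - 128·x^5)·Dx^2 + (11 + 11·x + 23·x^2 - 169·x^3 - 348·x^4 - 48·x^5 - 64·x^6)·Dx^3  (order 3).
h: a_k = -2, -3, -31/2, -27, -2087/24, -195, …
ICs: h(0) = -2, h′(0) = -3, h′′(0) = -31.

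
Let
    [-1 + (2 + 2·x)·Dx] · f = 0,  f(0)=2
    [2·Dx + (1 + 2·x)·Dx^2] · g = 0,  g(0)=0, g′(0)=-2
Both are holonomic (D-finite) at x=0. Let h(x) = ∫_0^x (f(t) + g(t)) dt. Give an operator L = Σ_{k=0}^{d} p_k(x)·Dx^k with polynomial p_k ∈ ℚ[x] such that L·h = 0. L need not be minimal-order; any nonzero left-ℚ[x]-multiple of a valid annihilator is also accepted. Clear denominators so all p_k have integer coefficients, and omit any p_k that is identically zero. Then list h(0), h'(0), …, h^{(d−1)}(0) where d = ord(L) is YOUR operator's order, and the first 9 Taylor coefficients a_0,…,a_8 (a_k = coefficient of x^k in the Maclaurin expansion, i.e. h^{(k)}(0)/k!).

L = (10 + 4·x)·Dx^2 + (29 + 52·x + 20·x^2)·Dx^3 + (6 + 22·x + 24·x^2 + 8·x^3)·Dx^4  (order 4).
h: a_k = 0, 2, -1/2, 7/12, -61/96, 251/320, -4061/3840, 16321/10752, -130841/57344, …
ICs: h(0) = 0, h′(0) = 2, h′′(0) = -1, h′′′(0) = 7/2.

f: a_k = 2, 1, -1/4, 1/8, -5/64, 7/128, -21/512, 33/1024, -429/16384, …
g: a_k = 0, -2, 2, -8/3, 4, -32/5, 32/3, -128/7, 32, …
Sum ⇒ L₀ = lclm(L_f,L_g) in ℚ(x)⟨Dx⟩.
h=∫h₀ ⇒ L = L₀·Dx.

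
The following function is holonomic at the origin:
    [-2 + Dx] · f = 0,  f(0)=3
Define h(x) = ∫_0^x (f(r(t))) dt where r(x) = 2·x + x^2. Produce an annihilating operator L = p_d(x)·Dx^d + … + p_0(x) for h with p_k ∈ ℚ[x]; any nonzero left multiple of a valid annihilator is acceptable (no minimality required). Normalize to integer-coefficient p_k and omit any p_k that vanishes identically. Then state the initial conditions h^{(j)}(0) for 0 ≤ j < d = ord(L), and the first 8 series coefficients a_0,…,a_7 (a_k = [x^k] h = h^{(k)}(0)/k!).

L = (-4 - 4·x)·Dx + Dx^2  (order 2).
h: a_k = 0, 3, 6, 10, 14, 86/5, 284/15, 1996/105, …
ICs: h(0) = 0, h′(0) = 3.

f: a_k = 3, 6, 6, 4, 2, 4/5, 4/15, 8/105, …
Change of var in L_f (x↦r) gives L₀.
Integrate: L := L₀·Dx.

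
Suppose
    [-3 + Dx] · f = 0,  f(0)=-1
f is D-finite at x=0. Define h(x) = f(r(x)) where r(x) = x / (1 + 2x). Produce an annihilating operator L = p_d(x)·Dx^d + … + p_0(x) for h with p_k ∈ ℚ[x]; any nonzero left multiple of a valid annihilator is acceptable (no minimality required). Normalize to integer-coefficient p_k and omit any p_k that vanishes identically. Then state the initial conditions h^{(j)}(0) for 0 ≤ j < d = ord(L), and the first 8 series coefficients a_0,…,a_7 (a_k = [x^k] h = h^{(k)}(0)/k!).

f: a_k = -1, -3, -9/2, -9/2, -27/8, -81/40, -81/80, -243/560, …
f∘r: x↦r, Dx↦Dx/r' in L_f ⇒ L₀.
L = -3 + (1 + 4·x + 4·x^2)·Dx  (order 1).
h: a_k = -1, -3, 3/2, 3/2, -51/8, 519/40, -1581/80, 12441/560, …
ICs: h(0) = -1.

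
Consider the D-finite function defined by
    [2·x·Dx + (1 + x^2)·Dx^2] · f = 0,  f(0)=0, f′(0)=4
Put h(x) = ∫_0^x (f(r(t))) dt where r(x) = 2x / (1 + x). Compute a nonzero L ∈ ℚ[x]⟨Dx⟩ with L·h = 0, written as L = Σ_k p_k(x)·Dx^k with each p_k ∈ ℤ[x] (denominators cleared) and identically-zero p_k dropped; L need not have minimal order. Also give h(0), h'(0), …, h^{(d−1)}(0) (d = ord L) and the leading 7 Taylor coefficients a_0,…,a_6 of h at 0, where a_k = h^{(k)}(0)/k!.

L = (2 + 10·x)·Dx^2 + (1 + 2·x + 5·x^2)·Dx^3  (order 3).
h: a_k = 0, 0, 4, -8/3, -2/3, 24/5, -76/15, …
ICs: h(0) = 0, h′(0) = 0, h′′(0) = 8.

f: a_k = 0, 4, 0, -4/3, 0, 4/5, 0, …
f∘r: x↦r, Dx↦Dx/r' in L_f ⇒ L₀.
Integrate: L := L₀·Dx.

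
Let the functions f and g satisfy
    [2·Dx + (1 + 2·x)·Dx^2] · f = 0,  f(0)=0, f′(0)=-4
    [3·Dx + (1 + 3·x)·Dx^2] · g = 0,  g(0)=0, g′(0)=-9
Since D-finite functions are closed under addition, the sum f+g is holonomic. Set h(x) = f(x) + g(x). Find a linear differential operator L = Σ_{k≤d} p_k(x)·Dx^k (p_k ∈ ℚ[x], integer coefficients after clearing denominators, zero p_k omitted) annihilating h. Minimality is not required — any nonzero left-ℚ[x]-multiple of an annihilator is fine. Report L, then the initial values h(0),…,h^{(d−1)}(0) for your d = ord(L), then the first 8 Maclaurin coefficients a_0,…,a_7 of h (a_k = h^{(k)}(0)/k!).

f: a_k = 0, -4, 4, -16/3, 8, -64/5, 64/3, -256/7, …
g: a_k = 0, -9, 27/2, -27, 243/4, -729/5, 729/2, -6561/7, …
f+g: L₀ = lclm(L_f,L_g), ord ≤ 2+2.
L = 12·Dx + (10 + 24·x)·Dx^2 + (1 + 5·x + 6·x^2)·Dx^3  (order 3).
h: a_k = 0, -13, 35/2, -97/3, 275/4, -793/5, 2315/6, -6817/7, …
ICs: h(0) = 0, h′(0) = -13, h′′(0) = 35.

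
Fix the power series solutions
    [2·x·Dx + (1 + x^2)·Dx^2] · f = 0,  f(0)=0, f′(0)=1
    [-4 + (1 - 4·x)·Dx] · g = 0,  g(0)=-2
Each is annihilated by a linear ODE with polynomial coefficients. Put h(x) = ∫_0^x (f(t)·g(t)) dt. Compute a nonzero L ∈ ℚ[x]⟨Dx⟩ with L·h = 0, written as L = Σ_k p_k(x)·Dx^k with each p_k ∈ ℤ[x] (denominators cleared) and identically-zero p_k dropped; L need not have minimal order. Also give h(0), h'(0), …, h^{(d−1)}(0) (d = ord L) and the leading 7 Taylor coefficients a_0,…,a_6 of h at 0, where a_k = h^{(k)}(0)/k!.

f: a_k = 0, 1, 0, -1/3, 0, 1/5, 0, …
g: a_k = -2, -8, -32, -128, -512, -2048, -8192, …
Sym-product of L_f,L_g gives L₀ (≤ ord 2).
h=∫₀ˣh₀: take L = L₀·Dx.
L = 8·x·Dx + (8 - 2·x + 16·x^2)·Dx^2 + (-1 + 4·x - x^2 + 4·x^3)·Dx^3  (order 3).
h: a_k = 0, 0, -1, -8/3, -47/6, -376/15, -3763/45, …
ICs: h(0) = 0, h′(0) = 0, h′′(0) = -2.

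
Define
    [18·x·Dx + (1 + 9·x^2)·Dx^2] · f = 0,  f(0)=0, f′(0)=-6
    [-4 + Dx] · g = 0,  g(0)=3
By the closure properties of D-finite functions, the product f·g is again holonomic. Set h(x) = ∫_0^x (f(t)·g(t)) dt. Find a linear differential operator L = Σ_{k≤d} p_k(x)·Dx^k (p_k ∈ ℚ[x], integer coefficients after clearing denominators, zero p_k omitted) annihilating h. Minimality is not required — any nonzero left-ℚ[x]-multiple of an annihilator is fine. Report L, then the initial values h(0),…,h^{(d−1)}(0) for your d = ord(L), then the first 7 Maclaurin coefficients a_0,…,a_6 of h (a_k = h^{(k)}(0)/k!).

f: a_k = 0, -6, 0, 18, 0, -486/5, 0, …
g: a_k = 3, 12, 24, 32, 32, 128/5, 256/15, …
h₀=f·g: eliminate ⇒ L₀, order ≤ 2·1.
∫: right-multiply L₀ by Dx.
L = (16 - 72·x + 144·x^2)·Dx + (-8 + 18·x - 72·x^2)·Dx^2 + (1 + 9·x^2)·Dx^3  (order 3).
h: a_k = 0, 0, -9, -24, -45/2, 24/5, -43/5, …
ICs: h(0) = 0, h′(0) = 0, h′′(0) = -18.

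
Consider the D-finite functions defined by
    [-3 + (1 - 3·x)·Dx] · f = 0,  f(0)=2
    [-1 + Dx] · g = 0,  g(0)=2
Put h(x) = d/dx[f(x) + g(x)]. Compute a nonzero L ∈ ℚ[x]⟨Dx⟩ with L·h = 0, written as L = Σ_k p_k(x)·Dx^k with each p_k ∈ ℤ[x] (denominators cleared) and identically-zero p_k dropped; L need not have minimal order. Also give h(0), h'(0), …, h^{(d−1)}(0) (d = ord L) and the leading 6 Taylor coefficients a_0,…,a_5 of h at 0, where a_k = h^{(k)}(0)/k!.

f: a_k = 2, 6, 18, 54, 162, 486, …
g: a_k = 2, 2, 1, 1/3, 1/12, 1/60, …
f+g: L₀ = lclm(L_f,L_g), ord ≤ 1+1.
Differentiate: ansatz ord ≤ ord L₀ ⇒ L.
L = (48 + 18·x) + (-53 - 6·x + 9·x^2)·Dx + (5 - 12·x - 9·x^2)·Dx^2  (order 2).
h: a_k = 8, 38, 163, 1945/3, 29161/12, 524881/60, …
ICs: h(0) = 8, h′(0) = 38.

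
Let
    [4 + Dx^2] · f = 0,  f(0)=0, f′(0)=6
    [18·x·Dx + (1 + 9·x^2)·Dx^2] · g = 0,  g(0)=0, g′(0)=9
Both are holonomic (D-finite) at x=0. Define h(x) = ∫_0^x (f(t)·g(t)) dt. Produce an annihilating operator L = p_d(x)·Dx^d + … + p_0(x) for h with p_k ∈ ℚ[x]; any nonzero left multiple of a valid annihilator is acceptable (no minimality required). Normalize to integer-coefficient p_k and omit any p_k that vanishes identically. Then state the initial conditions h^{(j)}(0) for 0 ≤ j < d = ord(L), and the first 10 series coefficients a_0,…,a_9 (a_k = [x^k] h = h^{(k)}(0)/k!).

L = (2080 + 50256·x^2 + 89424·x^4 + 186624·x^6 + 419904·x^8)·Dx + (3168·x + 38880·x^3 + 139968·x^5 + 419904·x^7)·Dx^2 + (572 + 13788·x^2 + 33048·x^4 + 93312·x^6 + 209952·x^8)·Dx^3 + (792·x + 9720·x^3 + 34992·x^5 + 104976·x^7)·Dx^4 + (13 + 306·x^2 + 2673·x^4 + 11664·x^6 + 26244·x^8)·Dx^5  (order 5).
h: a_k = 0, 0, 0, 18, 0, -198/5, 0, 990/7, 0, -10382/15, …
ICs: h(0) = 0, h′(0) = 0, h′′(0) = 0, h′′′(0) = 108, h′′′′(0) = 0.

f: a_k = 0, 6, 0, -4, 0, 4/5, 0, -8/105, 0, 4/945, …
g: a_k = 0, 9, 0, -27, 0, 729/5, 0, -6561/7, 0, 6561, …
Product ⇒ symmetric product L₀, ord ≤ 4.
h=∫₀ˣh₀: take L = L₀·Dx.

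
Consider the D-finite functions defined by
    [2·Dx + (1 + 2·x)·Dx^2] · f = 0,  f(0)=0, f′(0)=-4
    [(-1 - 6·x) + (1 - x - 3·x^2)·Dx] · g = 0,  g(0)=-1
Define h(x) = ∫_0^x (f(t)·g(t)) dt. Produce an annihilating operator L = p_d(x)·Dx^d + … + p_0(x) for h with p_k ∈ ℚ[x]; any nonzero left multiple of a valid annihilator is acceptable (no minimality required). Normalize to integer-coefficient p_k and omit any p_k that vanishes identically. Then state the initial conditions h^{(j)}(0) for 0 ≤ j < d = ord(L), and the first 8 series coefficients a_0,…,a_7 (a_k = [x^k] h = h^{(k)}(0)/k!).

L = (8 + 24·x)·Dx + (18·x + 30·x^2)·Dx^2 + (-1 - x + 5·x^2 + 6·x^3)·Dx^3  (order 3).
h: a_k = 0, 0, 2, 0, 13/3, 28/15, 556/45, 404/35, …
ICs: h(0) = 0, h′(0) = 0, h′′(0) = 4.

f: a_k = 0, -4, 4, -16/3, 8, -64/5, 64/3, -256/7, …
g: a_k = -1, -1, -4, -7, -19, -40, -97, -217, …
h₀=f·g: eliminate ⇒ L₀, order ≤ 2·1.
h=∫₀ˣh₀: take L = L₀·Dx.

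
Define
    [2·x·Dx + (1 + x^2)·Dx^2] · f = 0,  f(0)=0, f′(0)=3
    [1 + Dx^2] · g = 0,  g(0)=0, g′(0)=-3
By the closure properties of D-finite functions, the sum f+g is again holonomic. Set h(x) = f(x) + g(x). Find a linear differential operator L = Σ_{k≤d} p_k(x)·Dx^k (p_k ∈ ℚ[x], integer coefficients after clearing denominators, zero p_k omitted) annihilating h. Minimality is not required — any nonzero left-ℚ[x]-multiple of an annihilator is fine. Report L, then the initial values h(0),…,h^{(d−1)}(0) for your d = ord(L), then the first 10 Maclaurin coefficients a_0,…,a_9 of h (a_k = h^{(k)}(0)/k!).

L = (-22·x + 28·x^3 + 2·x^5)·Dx + (-1 + 7·x^2 + 9·x^4 + x^6)·Dx^2 + (-22·x + 28·x^3 + 2·x^5)·Dx^3 + (-1 + 7·x^2 + 9·x^4 + x^6)·Dx^4  (order 4).
h: a_k = 0, 0, 0, -1/2, 0, 23/40, 0, -719/1680, 0, 40319/120960, …
ICs: h(0) = 0, h′(0) = 0, h′′(0) = 0, h′′′(0) = -3.

f: a_k = 0, 3, 0, -1, 0, 3/5, 0, -3/7, 0, 1/3, …
g: a_k = 0, -3, 0, 1/2, 0, -1/40, 0, 1/1680, 0, -1/120960, …
Weyl lclm of L_f,L_g ⇒ L₀ (ord ≤ 4).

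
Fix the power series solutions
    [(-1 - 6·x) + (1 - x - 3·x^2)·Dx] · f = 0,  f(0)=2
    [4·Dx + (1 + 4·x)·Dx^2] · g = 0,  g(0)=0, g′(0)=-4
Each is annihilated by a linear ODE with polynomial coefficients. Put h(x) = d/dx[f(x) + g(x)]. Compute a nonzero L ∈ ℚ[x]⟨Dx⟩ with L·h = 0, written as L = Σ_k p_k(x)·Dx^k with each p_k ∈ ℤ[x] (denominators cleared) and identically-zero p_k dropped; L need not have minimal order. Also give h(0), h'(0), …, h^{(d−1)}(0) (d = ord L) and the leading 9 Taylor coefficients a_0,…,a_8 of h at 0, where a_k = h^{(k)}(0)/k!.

f: a_k = 2, 2, 8, 14, 38, 80, 194, 434, 1016, …
g: a_k = 0, -4, 8, -64/3, 64, -1024/5, 2048/3, -16384/7, 8192, …
h₀=f+g: left-lcm gives L₀, ord ≤ 3.
Differentiate: ansatz ord ≤ ord L₀ ⇒ L.
L = (212 + 1072·x + 3144·x^2 + 2160·x^3 + 2592·x^4) + (5 + 248·x + 1922·x^2 + 4308·x^3 + 4464·x^4 + 4320·x^5)·Dx + (-6 - 53·x - 108·x^2 + 110·x^3 + 519·x^4 + 1044·x^5 + 864·x^6)·Dx^2  (order 2).
h: a_k = -2, 32, -22, 408, -624, 5260, -13346, 73664, -241282, …
ICs: h(0) = -2, h′(0) = 32.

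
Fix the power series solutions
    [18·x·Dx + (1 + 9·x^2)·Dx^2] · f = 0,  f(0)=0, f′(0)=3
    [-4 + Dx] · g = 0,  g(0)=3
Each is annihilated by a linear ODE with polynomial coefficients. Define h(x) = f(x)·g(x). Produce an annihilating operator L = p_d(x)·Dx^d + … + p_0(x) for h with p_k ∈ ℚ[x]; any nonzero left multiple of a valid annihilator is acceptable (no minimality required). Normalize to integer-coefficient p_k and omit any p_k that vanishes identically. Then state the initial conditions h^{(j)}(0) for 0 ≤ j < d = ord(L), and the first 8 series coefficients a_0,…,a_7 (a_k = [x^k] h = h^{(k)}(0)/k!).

f: a_k = 0, 3, 0, -9, 0, 243/5, 0, -2187/7, …
g: a_k = 3, 12, 24, 32, 32, 128/5, 256/15, 1024/105, …
L₀ := L_f ⊗_s L_g (sym. prod.), ord ≤ 2.
L = (16 - 72·x + 144·x^2) + (-8 + 18·x - 72·x^2)·Dx + (1 + 9·x^2)·Dx^2  (order 2).
h: a_k = 0, 9, 36, 45, -12, 129/5, 372, -269/35, …
ICs: h(0) = 0, h′(0) = 9.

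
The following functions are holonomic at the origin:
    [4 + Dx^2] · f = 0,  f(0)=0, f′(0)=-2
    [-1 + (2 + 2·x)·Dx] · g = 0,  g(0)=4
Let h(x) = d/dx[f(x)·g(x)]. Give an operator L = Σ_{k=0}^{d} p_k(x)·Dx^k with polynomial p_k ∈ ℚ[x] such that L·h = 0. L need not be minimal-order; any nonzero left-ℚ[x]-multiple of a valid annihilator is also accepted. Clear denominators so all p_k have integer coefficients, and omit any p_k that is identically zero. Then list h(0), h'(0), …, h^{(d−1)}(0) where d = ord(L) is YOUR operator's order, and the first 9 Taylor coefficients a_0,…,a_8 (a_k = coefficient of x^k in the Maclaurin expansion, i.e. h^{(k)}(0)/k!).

L = (413 + 1344·x + 1696·x^2 + 1024·x^3 + 256·x^4) + (-52 - 180·x - 192·x^2 - 64·x^3)·Dx + (76 + 280·x + 396·x^2 + 256·x^3 + 64·x^4)·Dx^2  (order 2).
h: a_k = -8, -8, 19, 26/3, -341/48, -201/80, 7687/5760, 17/2016, 216983/1290240, …
ICs: h(0) = -8, h′(0) = -8.

f: a_k = 0, -2, 0, 4/3, 0, -4/15, 0, 8/315, 0, …
g: a_k = 4, 2, -1/2, 1/4, -5/32, 7/64, -21/256, 33/512, -429/8192, …
Sym-product of L_f,L_g gives L₀ (≤ ord 2).
h₀' ⇒ L via d/dx closure of L₀.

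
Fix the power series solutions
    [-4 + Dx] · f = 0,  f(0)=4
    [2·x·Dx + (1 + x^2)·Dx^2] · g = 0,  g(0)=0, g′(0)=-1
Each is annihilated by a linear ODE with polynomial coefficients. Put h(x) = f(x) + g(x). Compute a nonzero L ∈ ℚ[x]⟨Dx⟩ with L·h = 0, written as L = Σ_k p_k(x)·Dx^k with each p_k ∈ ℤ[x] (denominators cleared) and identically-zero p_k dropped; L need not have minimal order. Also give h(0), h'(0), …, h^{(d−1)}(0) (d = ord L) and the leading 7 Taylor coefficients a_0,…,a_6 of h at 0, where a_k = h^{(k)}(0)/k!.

f: a_k = 4, 16, 32, 128/3, 128/3, 512/15, 1024/45, …
g: a_k = 0, -1, 0, 1/3, 0, -1/5, 0, …
f+g: L₀ = lclm(L_f,L_g), ord ≤ 1+2.
L = (4 - 16·x - 12·x^2 - 16·x^3)·Dx + (-9 - 13·x^2 - 8·x^4)·Dx^2 + (2 + x + 4·x^2 + x^3 + 2·x^4)·Dx^3  (order 3).
h: a_k = 4, 15, 32, 43, 128/3, 509/15, 1024/45, …
ICs: h(0) = 4, h′(0) = 15, h′′(0) = 64.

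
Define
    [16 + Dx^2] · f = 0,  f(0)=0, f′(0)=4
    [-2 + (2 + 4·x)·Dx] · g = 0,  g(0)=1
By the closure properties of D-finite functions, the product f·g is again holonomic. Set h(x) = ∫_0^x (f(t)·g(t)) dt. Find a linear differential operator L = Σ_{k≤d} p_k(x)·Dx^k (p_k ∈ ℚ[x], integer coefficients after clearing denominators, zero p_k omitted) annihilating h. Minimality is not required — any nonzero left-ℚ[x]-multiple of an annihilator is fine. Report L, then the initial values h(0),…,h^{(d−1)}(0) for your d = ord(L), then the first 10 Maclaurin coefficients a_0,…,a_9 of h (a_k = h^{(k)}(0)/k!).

L = (19 + 64·x + 64·x^2)·Dx + (-2 - 4·x)·Dx^2 + (1 + 4·x + 4·x^2)·Dx^3  (order 3).
h: a_k = 0, 0, 2, 4/3, -19/6, -26/15, 341/180, 67/70, -7687/10080, -17/2268, …
ICs: h(0) = 0, h′(0) = 0, h′′(0) = 4.

f: a_k = 0, 4, 0, -32/3, 0, 128/15, 0, -1024/315, 0, 2048/2835, …
g: a_k = 1, 1, -1/2, 1/2, -5/8, 7/8, -21/16, 33/16, -429/128, 715/128, …
Sym-product of L_f,L_g gives L₀ (≤ ord 2).
Integrate: L := L₀·Dx.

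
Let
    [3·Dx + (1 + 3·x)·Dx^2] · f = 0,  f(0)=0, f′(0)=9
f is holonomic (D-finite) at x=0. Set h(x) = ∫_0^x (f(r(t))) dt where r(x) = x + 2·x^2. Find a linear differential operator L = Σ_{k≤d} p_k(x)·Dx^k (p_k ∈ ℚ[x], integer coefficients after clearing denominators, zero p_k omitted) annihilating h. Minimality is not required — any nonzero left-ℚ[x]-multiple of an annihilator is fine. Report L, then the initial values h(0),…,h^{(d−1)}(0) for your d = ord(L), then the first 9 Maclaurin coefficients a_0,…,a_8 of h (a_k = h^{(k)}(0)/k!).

L = (-1 + 12·x + 24·x^2)·Dx^2 + (1 + 7·x + 18·x^2 + 24·x^3)·Dx^3  (order 3).
h: a_k = 0, 0, 9/2, 3/2, -27/4, 189/20, -27/10, -297/14, 3159/56, …
ICs: h(0) = 0, h′(0) = 0, h′′(0) = 9.

f: a_k = 0, 9, -27/2, 27, -243/4, 729/5, -729/2, 6561/7, -19683/8, …
h₀=f(r): pull back L_f along r ⇒ L₀.
h=∫₀ˣh₀: take L = L₀·Dx.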